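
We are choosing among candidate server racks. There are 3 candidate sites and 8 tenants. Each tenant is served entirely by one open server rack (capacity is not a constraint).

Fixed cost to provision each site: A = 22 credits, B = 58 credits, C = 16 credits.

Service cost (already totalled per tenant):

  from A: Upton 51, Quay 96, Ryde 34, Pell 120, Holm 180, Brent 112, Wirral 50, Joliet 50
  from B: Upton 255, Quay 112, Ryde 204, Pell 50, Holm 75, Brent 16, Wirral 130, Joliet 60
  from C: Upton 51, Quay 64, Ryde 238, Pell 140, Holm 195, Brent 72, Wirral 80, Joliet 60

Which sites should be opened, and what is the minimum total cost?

For any fixed open set, each tenant goes to its cheapest open site; total = fixed + service.
{A, B, C}: Upton→A 51, Quay→C 64, Ryde→A 34, Pell→B 50, Holm→B 75, Brent→B 16, Wirral→A 50, Joliet→A 50. Service 390; fixed 96; total 486.
{A, B}: service 422 + fixed 80 = 502
{A, C}: Upton→A 51, Quay→C 64, Ryde→A 34, Pell→A 120, Holm→A 180, Brent→C 72, Wirral→A 50, Joliet→A 50. Service 621; fixed 38; total 659.
{C}: Upton→C 51, Quay→C 64, Ryde→C 238, Pell→C 140, Holm→C 195, Brent→C 72, Wirral→C 80, Joliet→C 60. Service 900; fixed 16; total 916.
(All 7 nonempty subsets were checked; A, B and C is lowest.)

Open A, B and C; minimum total cost 486.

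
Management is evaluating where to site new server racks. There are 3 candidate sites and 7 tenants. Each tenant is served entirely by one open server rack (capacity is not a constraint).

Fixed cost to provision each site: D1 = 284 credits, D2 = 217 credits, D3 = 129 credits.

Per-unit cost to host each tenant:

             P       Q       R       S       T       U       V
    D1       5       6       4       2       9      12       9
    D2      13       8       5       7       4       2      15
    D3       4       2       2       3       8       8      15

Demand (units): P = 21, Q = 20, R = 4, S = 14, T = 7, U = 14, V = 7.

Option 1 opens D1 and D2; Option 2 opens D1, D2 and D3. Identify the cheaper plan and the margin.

Option 1 is cheaper by 20.

Option 1: {D1, D2}: P→D1 5·21=105, Q→D1 6·20=120, R→D1 4·4=16, S→D1 2·14=28, T→D2 4·7=28, U→D2 2·14=28, V→D1 9·7=63. Service 388; fixed 501; total 889.
Option 2: {D1, D2, D3}: P→D3 4·21=84, Q→D3 2·20=40, R→D3 2·4=8, S→D1 2·14=28, T→D2 4·7=28, U→D2 2·14=28, V→D1 9·7=63. Service 279; fixed 630; total 909.
Difference: |889 − 909| = 20.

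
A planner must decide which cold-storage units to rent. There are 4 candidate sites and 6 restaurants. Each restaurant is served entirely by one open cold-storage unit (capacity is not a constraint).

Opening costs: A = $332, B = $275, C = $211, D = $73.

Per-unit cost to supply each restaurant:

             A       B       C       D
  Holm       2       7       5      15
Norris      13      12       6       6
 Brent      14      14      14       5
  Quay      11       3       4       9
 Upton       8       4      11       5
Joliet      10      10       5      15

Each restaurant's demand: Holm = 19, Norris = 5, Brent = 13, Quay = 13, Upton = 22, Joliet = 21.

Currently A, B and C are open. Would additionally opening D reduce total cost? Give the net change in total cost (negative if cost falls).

Current service cost with {A, B, C}: 482.
Adding D: each restaurant re-picks its cheapest; new service cost 365, saving 117.
Extra fixed cost: 73. Net change = 73 − 117 = -44.
(Totals: 1300 → 1256.)

Yes — net change −44 (cost falls by 44).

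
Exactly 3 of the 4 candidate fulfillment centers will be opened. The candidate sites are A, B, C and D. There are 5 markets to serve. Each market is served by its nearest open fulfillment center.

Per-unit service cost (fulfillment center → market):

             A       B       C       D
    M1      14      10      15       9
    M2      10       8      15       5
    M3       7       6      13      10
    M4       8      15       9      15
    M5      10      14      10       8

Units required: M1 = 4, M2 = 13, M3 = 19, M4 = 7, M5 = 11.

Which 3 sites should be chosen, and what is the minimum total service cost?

With exactly 3 open, each market uses its cheapest among the chosen.
{A, B, D}: M1→D 9·4=36, M2→D 5·13=65, M3→B 6·19=114, M4→A 8·7=56, M5→D 8·11=88. Service cost 359.
{B, C, D}: service cost 366
{A, C, D}: service cost 378
Among all 4 size-3 choices, {A, B, D} is lowest.

Choose A, B and D; total service cost 359.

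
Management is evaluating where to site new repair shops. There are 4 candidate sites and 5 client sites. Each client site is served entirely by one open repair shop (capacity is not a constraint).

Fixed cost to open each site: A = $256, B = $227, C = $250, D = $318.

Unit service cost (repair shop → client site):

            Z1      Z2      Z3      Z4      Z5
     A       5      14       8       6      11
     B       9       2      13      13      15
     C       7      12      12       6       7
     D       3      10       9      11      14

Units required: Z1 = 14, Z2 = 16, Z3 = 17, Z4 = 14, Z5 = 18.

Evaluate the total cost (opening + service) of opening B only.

Each client site is assigned to its cheapest site among the open ones.
{B}: Z1→B 9·14=126, Z2→B 2·16=32, Z3→B 13·17=221, Z4→B 13·14=182, Z5→B 15·18=270. Service 831; fixed 227; total 1058.

Total cost: 1058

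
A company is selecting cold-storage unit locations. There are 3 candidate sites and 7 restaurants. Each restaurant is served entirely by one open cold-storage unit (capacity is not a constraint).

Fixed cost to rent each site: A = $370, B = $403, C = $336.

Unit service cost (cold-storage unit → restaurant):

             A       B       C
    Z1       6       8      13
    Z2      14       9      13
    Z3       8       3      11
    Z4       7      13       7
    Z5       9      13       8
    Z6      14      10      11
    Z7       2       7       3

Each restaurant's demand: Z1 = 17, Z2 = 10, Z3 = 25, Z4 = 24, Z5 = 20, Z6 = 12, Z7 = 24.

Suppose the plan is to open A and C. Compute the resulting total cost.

Total cost: 1646

Each restaurant is assigned to its cheapest site among the open ones.
{A, C}: Z1→A 6·17=102, Z2→C 13·10=130, Z3→A 8·25=200, Z4→A 7·24=168, Z5→C 8·20=160, Z6→C 11·12=132, Z7→A 2·24=48. Service 940; fixed 706; total 1646.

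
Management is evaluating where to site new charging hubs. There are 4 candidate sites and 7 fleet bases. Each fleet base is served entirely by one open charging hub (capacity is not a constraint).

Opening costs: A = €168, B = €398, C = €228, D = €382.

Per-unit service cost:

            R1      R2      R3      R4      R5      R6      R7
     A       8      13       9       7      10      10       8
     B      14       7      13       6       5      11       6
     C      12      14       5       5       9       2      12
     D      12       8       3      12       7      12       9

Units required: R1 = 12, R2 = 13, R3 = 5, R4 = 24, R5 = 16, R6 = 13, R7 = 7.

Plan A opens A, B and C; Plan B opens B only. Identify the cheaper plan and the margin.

Plan A: {A, B, C}: R1→A 8·12=96, R2→B 7·13=91, R3→C 5·5=25, R4→C 5·24=120, R5→B 5·16=80, R6→C 2·13=26, R7→B 6·7=42. Service 480; fixed 794; total 1274.
Plan B: {B}: R1→B 14·12=168, R2→B 7·13=91, R3→B 13·5=65, R4→B 6·24=144, R5→B 5·16=80, R6→B 11·13=143, R7→B 6·7=42. Service 733; fixed 398; total 1131.
Difference: |1274 − 1131| = 143.

Plan B is cheaper by 143.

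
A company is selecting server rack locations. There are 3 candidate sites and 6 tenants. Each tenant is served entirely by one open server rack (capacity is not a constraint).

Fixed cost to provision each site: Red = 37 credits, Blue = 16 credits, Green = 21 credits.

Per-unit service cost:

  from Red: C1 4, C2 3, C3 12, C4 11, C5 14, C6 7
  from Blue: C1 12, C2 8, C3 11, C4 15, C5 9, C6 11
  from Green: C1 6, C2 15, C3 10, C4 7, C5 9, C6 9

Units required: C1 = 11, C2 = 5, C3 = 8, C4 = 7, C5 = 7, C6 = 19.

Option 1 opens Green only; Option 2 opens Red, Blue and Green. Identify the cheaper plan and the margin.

Option 1: {Green}: C1→Green 6·11=66, C2→Green 15·5=75, C3→Green 10·8=80, C4→Green 7·7=49, C5→Green 9·7=63, C6→Green 9·19=171. Service 504; fixed 21; total 525.
Option 2: {Red, Blue, Green}: C1→Red 4·11=44, C2→Red 3·5=15, C3→Green 10·8=80, C4→Green 7·7=49, C5→Blue 9·7=63, C6→Red 7·19=133. Service 384; fixed 74; total 458.
Difference: |525 − 458| = 67.

Option 2 is cheaper by 67.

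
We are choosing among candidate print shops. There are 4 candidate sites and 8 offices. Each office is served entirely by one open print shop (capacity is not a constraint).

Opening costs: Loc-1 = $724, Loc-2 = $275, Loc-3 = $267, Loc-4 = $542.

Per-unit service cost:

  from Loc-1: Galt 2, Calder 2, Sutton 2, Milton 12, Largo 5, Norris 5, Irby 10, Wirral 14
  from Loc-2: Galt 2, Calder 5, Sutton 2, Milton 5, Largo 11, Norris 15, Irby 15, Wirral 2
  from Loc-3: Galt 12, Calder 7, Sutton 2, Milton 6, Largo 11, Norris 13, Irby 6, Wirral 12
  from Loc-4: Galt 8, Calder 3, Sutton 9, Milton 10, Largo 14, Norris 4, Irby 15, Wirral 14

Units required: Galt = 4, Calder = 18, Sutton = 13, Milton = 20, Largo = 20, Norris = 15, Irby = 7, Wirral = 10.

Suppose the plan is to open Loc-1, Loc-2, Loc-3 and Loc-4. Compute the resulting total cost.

Each office is assigned to its cheapest site among the open ones.
{Loc-1, Loc-2, Loc-3, Loc-4}: Galt→Loc-1 2·4=8, Calder→Loc-1 2·18=36, Sutton→Loc-1 2·13=26, Milton→Loc-2 5·20=100, Largo→Loc-1 5·20=100, Norris→Loc-4 4·15=60, Irby→Loc-3 6·7=42, Wirral→Loc-2 2·10=20. Service 392; fixed 1808; total 2200.

Total cost: 2200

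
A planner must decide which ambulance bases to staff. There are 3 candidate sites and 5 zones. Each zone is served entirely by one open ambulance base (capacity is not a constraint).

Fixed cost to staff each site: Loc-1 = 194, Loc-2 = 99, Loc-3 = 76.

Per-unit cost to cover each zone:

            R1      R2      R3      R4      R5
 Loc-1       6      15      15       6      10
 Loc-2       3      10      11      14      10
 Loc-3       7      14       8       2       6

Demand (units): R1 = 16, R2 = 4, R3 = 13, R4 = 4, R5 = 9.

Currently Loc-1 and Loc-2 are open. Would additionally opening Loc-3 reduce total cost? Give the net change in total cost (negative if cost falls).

Yes — net change −15 (cost falls by 15).

Current service cost with {Loc-1, Loc-2}: 345.
Adding Loc-3: each zone re-picks its cheapest; new service cost 254, saving 91.
Extra fixed cost: 76. Net change = 76 − 91 = -15.
(Totals: 638 → 623.)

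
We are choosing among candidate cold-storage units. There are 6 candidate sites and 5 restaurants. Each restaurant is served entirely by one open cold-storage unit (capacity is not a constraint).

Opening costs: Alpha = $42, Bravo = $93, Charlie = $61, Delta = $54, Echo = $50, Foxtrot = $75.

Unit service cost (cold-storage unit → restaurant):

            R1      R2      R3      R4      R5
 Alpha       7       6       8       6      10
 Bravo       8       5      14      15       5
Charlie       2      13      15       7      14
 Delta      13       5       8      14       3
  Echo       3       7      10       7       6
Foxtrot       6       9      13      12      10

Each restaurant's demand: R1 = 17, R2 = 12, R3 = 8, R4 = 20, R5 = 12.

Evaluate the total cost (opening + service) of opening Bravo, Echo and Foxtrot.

Total cost: 609

Each restaurant is assigned to its cheapest site among the open ones.
{Bravo, Echo, Foxtrot}: R1→Echo 3·17=51, R2→Bravo 5·12=60, R3→Echo 10·8=80, R4→Echo 7·20=140, R5→Bravo 5·12=60. Service 391; fixed 218; total 609.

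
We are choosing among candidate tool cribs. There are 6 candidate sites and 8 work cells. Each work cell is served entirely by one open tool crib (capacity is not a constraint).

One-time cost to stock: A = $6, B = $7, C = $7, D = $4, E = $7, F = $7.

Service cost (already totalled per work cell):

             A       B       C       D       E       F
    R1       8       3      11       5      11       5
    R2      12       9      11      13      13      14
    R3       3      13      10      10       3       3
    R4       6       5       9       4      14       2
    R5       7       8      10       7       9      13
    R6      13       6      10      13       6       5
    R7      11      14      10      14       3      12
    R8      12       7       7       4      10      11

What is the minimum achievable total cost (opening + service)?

Minimum total cost: 56

For any fixed open set, each work cell goes to its cheapest open site; total = fixed + service.
{D, E}: R1→D 5, R2→D 13, R3→E 3, R4→D 4, R5→D 7, R6→E 6, R7→E 3, R8→D 4. Service 45; fixed 11; total 56.
{B, D, E}: R1→B 3, R2→B 9, R3→E 3, R4→D 4, R5→D 7, R6→B 6, R7→E 3, R8→D 4. Service 39; fixed 18; total 57.
{B, E}: R1→B 3, R2→B 9, R3→E 3, R4→B 5, R5→B 8, R6→B 6, R7→E 3, R8→B 7. Service 44; fixed 14; total 58.
{A, B, C, D, E, F}: service 36 + fixed 38 = 74
No other subset beats 56.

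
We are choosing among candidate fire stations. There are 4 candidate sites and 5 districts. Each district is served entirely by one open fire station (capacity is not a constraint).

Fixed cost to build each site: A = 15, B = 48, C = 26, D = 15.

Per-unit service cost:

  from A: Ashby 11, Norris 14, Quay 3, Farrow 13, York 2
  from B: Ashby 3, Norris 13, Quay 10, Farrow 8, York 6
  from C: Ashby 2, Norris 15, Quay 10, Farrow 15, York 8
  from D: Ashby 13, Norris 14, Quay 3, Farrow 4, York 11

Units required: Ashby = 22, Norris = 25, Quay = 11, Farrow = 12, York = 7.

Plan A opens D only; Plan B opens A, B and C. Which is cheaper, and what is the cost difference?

Plan A: {D}: Ashby→D 13·22=286, Norris→D 14·25=350, Quay→D 3·11=33, Farrow→D 4·12=48, York→D 11·7=77. Service 794; fixed 15; total 809.
Plan B: {A, B, C}: Ashby→C 2·22=44, Norris→B 13·25=325, Quay→A 3·11=33, Farrow→B 8·12=96, York→A 2·7=14. Service 512; fixed 89; total 601.
Difference: |809 − 601| = 208.

Plan B is cheaper by 208.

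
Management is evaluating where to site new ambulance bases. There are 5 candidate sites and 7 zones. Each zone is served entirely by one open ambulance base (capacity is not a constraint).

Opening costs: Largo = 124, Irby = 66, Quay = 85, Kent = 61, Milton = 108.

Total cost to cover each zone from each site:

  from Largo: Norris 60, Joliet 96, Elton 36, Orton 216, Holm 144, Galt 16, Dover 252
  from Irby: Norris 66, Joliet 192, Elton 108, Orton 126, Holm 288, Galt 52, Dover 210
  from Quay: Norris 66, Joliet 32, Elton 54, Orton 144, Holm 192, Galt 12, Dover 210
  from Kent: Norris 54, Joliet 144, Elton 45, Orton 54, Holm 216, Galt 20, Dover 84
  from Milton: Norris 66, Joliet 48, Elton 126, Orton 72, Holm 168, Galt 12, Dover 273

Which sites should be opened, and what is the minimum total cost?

For any fixed open set, each zone goes to its cheapest open site; total = fixed + service.
{Quay, Kent}: Norris→Kent 54, Joliet→Quay 32, Elton→Kent 45, Orton→Kent 54, Holm→Quay 192, Galt→Quay 12, Dover→Kent 84. Service 473; fixed 146; total 619.
{Kent, Milton}: Norris→Kent 54, Joliet→Milton 48, Elton→Kent 45, Orton→Kent 54, Holm→Milton 168, Galt→Milton 12, Dover→Kent 84. Service 465; fixed 169; total 634.
{Largo, Kent}: Norris→Kent 54, Joliet→Largo 96, Elton→Largo 36, Orton→Kent 54, Holm→Largo 144, Galt→Largo 16, Dover→Kent 84. Service 484; fixed 185; total 669.
{Largo, Irby, Quay, Kent, Milton}: service 416 + fixed 444 = 860
No other subset beats 619.

Open Quay and Kent; minimum total cost 619.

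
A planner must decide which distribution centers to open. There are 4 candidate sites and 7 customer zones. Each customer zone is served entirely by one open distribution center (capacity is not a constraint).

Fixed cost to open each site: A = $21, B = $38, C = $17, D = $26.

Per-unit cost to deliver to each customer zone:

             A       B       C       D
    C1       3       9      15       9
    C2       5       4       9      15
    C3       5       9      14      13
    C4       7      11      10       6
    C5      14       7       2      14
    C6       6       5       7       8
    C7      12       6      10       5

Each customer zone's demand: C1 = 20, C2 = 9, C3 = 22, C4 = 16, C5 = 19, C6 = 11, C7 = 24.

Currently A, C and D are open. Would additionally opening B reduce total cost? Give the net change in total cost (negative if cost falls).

No — net change +18 (cost rises by 18).

Current service cost with {A, C, D}: 535.
Adding B: each customer zone re-picks its cheapest; new service cost 515, saving 20.
Extra fixed cost: 38. Net change = 38 − 20 = 18.
(Totals: 599 → 617.)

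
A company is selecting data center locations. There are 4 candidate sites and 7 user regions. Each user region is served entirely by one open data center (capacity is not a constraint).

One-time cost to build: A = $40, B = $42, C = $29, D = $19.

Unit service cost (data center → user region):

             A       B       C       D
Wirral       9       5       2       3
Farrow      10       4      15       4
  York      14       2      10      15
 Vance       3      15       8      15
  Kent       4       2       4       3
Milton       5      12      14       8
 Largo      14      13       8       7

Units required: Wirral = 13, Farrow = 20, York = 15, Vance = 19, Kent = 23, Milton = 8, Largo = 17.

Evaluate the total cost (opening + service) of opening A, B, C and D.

Each user region is assigned to its cheapest site among the open ones.
{A, B, C, D}: Wirral→C 2·13=26, Farrow→B 4·20=80, York→B 2·15=30, Vance→A 3·19=57, Kent→B 2·23=46, Milton→A 5·8=40, Largo→D 7·17=119. Service 398; fixed 130; total 528.

Total cost: 528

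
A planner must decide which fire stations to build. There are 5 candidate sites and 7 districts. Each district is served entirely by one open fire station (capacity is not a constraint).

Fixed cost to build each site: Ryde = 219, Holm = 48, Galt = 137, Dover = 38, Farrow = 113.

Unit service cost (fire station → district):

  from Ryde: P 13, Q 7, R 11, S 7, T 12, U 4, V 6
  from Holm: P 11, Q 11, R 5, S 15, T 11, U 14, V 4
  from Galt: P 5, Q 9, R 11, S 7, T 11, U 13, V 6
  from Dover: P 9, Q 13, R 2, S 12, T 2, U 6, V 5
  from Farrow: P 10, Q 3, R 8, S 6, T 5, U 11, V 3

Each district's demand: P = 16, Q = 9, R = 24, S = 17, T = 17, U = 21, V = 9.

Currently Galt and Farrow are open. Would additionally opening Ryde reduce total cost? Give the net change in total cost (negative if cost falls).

No — net change +72 (cost rises by 72).

Current service cost with {Galt, Farrow}: 744.
Adding Ryde: each district re-picks its cheapest; new service cost 597, saving 147.
Extra fixed cost: 219. Net change = 219 − 147 = 72.
(Totals: 994 → 1066.)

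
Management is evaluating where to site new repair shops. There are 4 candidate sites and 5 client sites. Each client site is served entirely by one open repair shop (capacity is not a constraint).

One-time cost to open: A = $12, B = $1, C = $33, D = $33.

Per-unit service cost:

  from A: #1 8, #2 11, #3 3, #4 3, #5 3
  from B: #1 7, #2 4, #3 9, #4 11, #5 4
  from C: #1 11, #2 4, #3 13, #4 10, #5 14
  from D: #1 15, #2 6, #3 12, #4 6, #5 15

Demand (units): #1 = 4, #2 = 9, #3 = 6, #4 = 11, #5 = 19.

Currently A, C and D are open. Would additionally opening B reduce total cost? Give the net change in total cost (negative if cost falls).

Current service cost with {A, C, D}: 176.
Adding B: each client site re-picks its cheapest; new service cost 172, saving 4.
Extra fixed cost: 1. Net change = 1 − 4 = -3.
(Totals: 254 → 251.)

Yes — net change −3 (cost falls by 3).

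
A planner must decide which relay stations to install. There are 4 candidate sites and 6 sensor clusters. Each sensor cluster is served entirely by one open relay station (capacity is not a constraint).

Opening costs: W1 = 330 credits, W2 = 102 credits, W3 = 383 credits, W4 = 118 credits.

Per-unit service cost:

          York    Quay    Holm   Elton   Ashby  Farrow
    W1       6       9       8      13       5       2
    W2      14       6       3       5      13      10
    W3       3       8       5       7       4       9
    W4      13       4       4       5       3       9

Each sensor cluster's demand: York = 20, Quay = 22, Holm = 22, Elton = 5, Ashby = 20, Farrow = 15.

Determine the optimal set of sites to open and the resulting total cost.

For any fixed open set, each sensor cluster goes to its cheapest open site; total = fixed + service.
{W4}: York→W4 13·20=260, Quay→W4 4·22=88, Holm→W4 4·22=88, Elton→W4 5·5=25, Ashby→W4 3·20=60, Farrow→W4 9·15=135. Service 656; fixed 118; total 774.
{W2, W4}: York→W4 13·20=260, Quay→W4 4·22=88, Holm→W2 3·22=66, Elton→W2 5·5=25, Ashby→W4 3·20=60, Farrow→W4 9·15=135. Service 634; fixed 220; total 854.
{W1, W4}: service 411 + fixed 448 = 859
{W1, W2, W3, W4}: York→W3 3·20=60, Quay→W4 4·22=88, Holm→W2 3·22=66, Elton→W2 5·5=25, Ashby→W4 3·20=60, Farrow→W1 2·15=30. Service 329; fixed 933; total 1262.
No other subset beats 774.

Open W4 only; minimum total cost 774.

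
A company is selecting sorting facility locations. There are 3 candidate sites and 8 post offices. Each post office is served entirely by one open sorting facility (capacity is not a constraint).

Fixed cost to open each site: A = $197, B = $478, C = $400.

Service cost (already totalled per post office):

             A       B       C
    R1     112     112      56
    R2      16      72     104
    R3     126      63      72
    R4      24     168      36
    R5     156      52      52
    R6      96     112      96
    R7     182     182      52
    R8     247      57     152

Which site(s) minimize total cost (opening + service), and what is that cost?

For any fixed open set, each post office goes to its cheapest open site; total = fixed + service.
{C}: R1→C 56, R2→C 104, R3→C 72, R4→C 36, R5→C 52, R6→C 96, R7→C 52, R8→C 152. Service 620; fixed 400; total 1020.
{A, C}: R1→C 56, R2→A 16, R3→C 72, R4→A 24, R5→C 52, R6→A 96, R7→C 52, R8→C 152. Service 520; fixed 597; total 1117.
{A}: service 959 + fixed 197 = 1156
{A, B, C}: R1→C 56, R2→A 16, R3→B 63, R4→A 24, R5→B 52, R6→A 96, R7→C 52, R8→B 57. Service 416; fixed 1075; total 1491.
(All 7 nonempty subsets were checked; C only is lowest.)

Open C only; minimum total cost 1020.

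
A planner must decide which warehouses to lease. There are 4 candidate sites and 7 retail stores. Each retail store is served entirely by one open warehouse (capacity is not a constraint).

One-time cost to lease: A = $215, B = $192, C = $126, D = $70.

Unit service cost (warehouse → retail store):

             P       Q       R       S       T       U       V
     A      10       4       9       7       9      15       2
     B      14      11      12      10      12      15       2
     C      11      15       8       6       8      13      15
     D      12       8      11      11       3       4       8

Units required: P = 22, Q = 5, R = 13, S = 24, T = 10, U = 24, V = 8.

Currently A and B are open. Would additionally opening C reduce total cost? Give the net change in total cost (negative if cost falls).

Current service cost with {A, B}: 991.
Adding C: each retail store re-picks its cheapest; new service cost 896, saving 95.
Extra fixed cost: 126. Net change = 126 − 95 = 31.
(Totals: 1398 → 1429.)

No — net change +31 (cost rises by 31).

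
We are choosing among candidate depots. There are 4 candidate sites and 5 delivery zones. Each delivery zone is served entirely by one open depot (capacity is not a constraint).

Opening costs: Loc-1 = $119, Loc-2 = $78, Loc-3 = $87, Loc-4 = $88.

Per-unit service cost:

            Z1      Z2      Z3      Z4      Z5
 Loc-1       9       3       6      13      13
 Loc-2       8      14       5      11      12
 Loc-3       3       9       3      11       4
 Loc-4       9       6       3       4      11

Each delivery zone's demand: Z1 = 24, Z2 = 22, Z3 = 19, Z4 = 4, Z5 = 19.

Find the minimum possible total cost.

For any fixed open set, each delivery zone goes to its cheapest open site; total = fixed + service.
{Loc-1, Loc-3}: Z1→Loc-3 3·24=72, Z2→Loc-1 3·22=66, Z3→Loc-3 3·19=57, Z4→Loc-3 11·4=44, Z5→Loc-3 4·19=76. Service 315; fixed 206; total 521.
{Loc-3, Loc-4}: service 353 + fixed 175 = 528
{Loc-3}: service 447 + fixed 87 = 534
{Loc-1, Loc-2, Loc-3, Loc-4}: service 287 + fixed 372 = 659
No other subset beats 521.

Minimum total cost: 521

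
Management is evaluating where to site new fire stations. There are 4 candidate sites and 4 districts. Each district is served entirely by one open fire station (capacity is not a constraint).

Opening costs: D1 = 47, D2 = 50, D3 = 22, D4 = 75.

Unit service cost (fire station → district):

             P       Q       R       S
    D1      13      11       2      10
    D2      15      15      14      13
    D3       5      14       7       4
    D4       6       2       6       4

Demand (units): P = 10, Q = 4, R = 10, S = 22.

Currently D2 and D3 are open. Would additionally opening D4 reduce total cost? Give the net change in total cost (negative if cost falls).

Current service cost with {D2, D3}: 264.
Adding D4: each district re-picks its cheapest; new service cost 206, saving 58.
Extra fixed cost: 75. Net change = 75 − 58 = 17.
(Totals: 336 → 353.)

No — net change +17 (cost rises by 17).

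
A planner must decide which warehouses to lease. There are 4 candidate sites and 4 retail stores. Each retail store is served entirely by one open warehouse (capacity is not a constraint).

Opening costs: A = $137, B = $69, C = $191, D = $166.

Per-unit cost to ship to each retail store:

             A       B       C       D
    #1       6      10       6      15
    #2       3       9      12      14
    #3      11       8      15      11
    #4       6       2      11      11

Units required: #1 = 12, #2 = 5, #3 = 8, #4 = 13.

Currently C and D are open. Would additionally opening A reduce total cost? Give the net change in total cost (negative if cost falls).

Current service cost with {C, D}: 363.
Adding A: each retail store re-picks its cheapest; new service cost 253, saving 110.
Extra fixed cost: 137. Net change = 137 − 110 = 27.
(Totals: 720 → 747.)

No — net change +27 (cost rises by 27).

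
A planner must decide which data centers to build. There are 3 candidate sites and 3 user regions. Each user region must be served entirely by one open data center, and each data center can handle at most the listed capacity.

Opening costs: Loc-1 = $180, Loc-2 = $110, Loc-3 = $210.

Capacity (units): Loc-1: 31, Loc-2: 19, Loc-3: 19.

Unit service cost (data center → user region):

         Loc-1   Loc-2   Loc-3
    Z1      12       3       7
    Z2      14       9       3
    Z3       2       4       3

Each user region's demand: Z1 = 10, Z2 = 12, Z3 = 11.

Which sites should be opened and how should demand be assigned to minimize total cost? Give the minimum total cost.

Open {Loc-1, Loc-2}: Z1→Loc-2 3·10=30, Z2→Loc-1 14·12=168, Z3→Loc-1 2·11=22.
Loads: Loc-1 carries 23/31, Loc-2 carries 10/19. Service 220; fixed 290; total 510.
Next best feasible plan costs 540.

Minimum total cost: 510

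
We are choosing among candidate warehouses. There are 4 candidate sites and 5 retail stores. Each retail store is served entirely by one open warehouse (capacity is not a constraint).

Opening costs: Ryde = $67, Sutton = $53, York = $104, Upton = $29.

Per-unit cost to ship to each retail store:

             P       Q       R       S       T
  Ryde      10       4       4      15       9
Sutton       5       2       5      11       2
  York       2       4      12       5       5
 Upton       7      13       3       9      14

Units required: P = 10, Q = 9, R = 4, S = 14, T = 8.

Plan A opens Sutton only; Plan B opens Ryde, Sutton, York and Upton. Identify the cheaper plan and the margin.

Plan A: {Sutton}: P→Sutton 5·10=50, Q→Sutton 2·9=18, R→Sutton 5·4=20, S→Sutton 11·14=154, T→Sutton 2·8=16. Service 258; fixed 53; total 311.
Plan B: {Ryde, Sutton, York, Upton}: P→York 2·10=20, Q→Sutton 2·9=18, R→Upton 3·4=12, S→York 5·14=70, T→Sutton 2·8=16. Service 136; fixed 253; total 389.
Difference: |311 − 389| = 78.

Plan A is cheaper by 78.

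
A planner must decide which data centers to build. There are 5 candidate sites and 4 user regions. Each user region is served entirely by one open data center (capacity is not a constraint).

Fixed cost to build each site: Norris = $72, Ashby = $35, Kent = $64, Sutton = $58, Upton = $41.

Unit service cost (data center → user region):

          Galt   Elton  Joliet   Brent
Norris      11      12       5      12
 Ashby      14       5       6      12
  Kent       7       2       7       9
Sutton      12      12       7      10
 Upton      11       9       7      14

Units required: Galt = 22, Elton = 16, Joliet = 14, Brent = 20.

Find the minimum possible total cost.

Minimum total cost: 528

For any fixed open set, each user region goes to its cheapest open site; total = fixed + service.
{Kent}: Galt→Kent 7·22=154, Elton→Kent 2·16=32, Joliet→Kent 7·14=98, Brent→Kent 9·20=180. Service 464; fixed 64; total 528.
{Ashby, Kent}: Galt→Kent 7·22=154, Elton→Kent 2·16=32, Joliet→Ashby 6·14=84, Brent→Kent 9·20=180. Service 450; fixed 99; total 549.
{Kent, Upton}: service 464 + fixed 105 = 569
{Norris, Ashby, Kent, Sutton, Upton}: service 436 + fixed 270 = 706
No other subset beats 528.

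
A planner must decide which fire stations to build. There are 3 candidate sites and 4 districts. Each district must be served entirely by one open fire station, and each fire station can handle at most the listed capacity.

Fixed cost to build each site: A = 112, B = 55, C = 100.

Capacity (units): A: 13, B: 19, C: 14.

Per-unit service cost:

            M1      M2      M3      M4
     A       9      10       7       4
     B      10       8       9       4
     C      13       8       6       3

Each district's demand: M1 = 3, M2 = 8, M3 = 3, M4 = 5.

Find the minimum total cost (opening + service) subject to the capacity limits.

Minimum total cost: 196

Open {B}: M1→B 10·3=30, M2→B 8·8=64, M3→B 9·3=27, M4→B 4·5=20.
Loads: B carries 19/19. Service 141; fixed 55; total 196.
Next best feasible plan costs 282.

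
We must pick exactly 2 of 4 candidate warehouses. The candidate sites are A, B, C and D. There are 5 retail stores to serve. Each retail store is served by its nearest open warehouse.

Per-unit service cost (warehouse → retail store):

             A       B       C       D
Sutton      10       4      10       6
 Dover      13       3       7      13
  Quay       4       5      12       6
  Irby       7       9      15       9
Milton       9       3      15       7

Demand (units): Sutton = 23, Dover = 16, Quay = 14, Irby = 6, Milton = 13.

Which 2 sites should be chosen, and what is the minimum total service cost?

With exactly 2 open, each retail store uses its cheapest among the chosen.
{A, B}: Sutton→B 4·23=92, Dover→B 3·16=48, Quay→A 4·14=56, Irby→A 7·6=42, Milton→B 3·13=39. Service cost 277.
{B, C}: service cost 303
{B, D}: service cost 303
Among all 6 size-2 choices, {A, B} is lowest.

Choose A and B; total service cost 277.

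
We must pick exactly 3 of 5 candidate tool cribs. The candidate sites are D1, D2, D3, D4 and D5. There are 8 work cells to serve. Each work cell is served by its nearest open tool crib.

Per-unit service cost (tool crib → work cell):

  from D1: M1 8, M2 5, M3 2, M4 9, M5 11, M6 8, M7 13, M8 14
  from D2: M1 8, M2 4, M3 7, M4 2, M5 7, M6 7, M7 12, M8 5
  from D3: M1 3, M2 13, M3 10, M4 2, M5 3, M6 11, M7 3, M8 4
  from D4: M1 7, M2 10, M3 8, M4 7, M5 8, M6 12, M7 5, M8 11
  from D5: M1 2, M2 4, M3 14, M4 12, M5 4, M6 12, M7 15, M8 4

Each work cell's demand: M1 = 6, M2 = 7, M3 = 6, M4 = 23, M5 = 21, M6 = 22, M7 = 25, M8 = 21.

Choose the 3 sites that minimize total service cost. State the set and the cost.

Choose D1, D2 and D3; total service cost 480.

With exactly 3 open, each work cell uses its cheapest among the chosen.
{D1, D2, D3}: M1→D3 3·6=18, M2→D2 4·7=28, M3→D1 2·6=12, M4→D2 2·23=46, M5→D3 3·21=63, M6→D2 7·22=154, M7→D3 3·25=75, M8→D3 4·21=84. Service cost 480.
{D1, D3, D5}: service cost 496
{D2, D3, D5}: service cost 504
Among all 10 size-3 choices, {D1, D2, D3} is lowest.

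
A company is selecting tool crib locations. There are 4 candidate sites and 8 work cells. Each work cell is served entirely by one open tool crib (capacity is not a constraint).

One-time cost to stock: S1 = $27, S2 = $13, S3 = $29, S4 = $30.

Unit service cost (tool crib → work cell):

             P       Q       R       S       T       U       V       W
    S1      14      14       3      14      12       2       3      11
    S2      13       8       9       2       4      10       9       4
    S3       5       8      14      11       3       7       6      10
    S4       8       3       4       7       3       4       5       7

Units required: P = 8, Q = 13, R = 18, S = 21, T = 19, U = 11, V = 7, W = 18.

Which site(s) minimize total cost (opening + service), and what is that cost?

For any fixed open set, each work cell goes to its cheapest open site; total = fixed + service.
{S1, S2, S4}: P→S4 8·8=64, Q→S4 3·13=39, R→S1 3·18=54, S→S2 2·21=42, T→S4 3·19=57, U→S1 2·11=22, V→S1 3·7=21, W→S2 4·18=72. Service 371; fixed 70; total 441.
{S1, S2, S3, S4}: service 347 + fixed 99 = 446
{S2, S4}: service 425 + fixed 43 = 468
{S2}: P→S2 13·8=104, Q→S2 8·13=104, R→S2 9·18=162, S→S2 2·21=42, T→S2 4·19=76, U→S2 10·11=110, V→S2 9·7=63, W→S2 4·18=72. Service 733; fixed 13; total 746.
No other subset beats 441.

Open S1, S2 and S4; minimum total cost 441.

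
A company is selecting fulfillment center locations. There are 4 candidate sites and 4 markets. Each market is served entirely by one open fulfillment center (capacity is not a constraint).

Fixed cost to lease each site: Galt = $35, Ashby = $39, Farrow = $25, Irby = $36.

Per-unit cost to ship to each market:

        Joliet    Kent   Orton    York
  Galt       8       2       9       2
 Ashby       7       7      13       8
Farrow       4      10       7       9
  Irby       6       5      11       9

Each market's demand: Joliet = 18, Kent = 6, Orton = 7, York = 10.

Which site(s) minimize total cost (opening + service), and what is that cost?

For any fixed open set, each market goes to its cheapest open site; total = fixed + service.
{Galt, Farrow}: Joliet→Farrow 4·18=72, Kent→Galt 2·6=12, Orton→Farrow 7·7=49, York→Galt 2·10=20. Service 153; fixed 60; total 213.
{Galt, Farrow, Irby}: service 153 + fixed 96 = 249
{Galt, Ashby, Farrow}: service 153 + fixed 99 = 252
{Galt, Ashby, Farrow, Irby}: Joliet→Farrow 4·18=72, Kent→Galt 2·6=12, Orton→Farrow 7·7=49, York→Galt 2·10=20. Service 153; fixed 135; total 288.
(All 15 nonempty subsets were checked; Galt and Farrow is lowest.)

Open Galt and Farrow; minimum total cost 213.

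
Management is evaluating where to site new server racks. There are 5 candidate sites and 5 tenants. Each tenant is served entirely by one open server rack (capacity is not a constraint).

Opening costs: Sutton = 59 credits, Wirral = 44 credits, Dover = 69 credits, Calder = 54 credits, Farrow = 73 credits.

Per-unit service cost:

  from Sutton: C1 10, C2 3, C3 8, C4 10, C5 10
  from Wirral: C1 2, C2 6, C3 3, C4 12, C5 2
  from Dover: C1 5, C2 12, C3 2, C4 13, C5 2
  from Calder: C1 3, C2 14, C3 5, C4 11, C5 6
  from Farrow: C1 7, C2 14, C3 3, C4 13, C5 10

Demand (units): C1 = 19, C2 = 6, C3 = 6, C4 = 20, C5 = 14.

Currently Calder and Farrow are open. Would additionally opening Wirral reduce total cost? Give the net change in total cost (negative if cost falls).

Yes — net change −79 (cost falls by 79).

Current service cost with {Calder, Farrow}: 463.
Adding Wirral: each tenant re-picks its cheapest; new service cost 340, saving 123.
Extra fixed cost: 44. Net change = 44 − 123 = -79.
(Totals: 590 → 511.)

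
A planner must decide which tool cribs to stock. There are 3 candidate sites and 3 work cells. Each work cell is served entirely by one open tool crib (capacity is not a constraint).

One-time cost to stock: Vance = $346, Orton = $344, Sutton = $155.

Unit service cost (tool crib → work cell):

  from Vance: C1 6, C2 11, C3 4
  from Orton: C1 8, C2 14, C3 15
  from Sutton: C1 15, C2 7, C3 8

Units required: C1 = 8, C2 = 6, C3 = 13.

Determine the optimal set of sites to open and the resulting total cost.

For any fixed open set, each work cell goes to its cheapest open site; total = fixed + service.
{Sutton}: C1→Sutton 15·8=120, C2→Sutton 7·6=42, C3→Sutton 8·13=104. Service 266; fixed 155; total 421.
{Vance}: service 166 + fixed 346 = 512
{Vance, Sutton}: C1→Vance 6·8=48, C2→Sutton 7·6=42, C3→Vance 4·13=52. Service 142; fixed 501; total 643.
{Vance, Orton, Sutton}: service 142 + fixed 845 = 987
No other subset beats 421.

Open Sutton only; minimum total cost 421.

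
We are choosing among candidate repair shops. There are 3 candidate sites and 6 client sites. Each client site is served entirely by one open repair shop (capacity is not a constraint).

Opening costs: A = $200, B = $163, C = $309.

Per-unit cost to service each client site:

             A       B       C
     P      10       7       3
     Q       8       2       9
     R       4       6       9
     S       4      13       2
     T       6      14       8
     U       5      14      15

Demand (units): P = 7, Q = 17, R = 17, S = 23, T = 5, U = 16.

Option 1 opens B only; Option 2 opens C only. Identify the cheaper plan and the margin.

Option 1 is cheaper by 21.

Option 1: {B}: P→B 7·7=49, Q→B 2·17=34, R→B 6·17=102, S→B 13·23=299, T→B 14·5=70, U→B 14·16=224. Service 778; fixed 163; total 941.
Option 2: {C}: P→C 3·7=21, Q→C 9·17=153, R→C 9·17=153, S→C 2·23=46, T→C 8·5=40, U→C 15·16=240. Service 653; fixed 309; total 962.
Difference: |941 − 962| = 21.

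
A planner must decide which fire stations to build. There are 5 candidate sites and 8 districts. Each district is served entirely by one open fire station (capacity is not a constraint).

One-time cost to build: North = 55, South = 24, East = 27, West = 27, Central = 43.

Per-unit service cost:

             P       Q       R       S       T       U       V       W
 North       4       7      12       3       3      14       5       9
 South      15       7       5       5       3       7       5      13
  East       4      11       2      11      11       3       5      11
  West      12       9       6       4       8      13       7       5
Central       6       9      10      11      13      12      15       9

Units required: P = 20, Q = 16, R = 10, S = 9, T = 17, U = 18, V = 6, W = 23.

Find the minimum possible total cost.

For any fixed open set, each district goes to its cheapest open site; total = fixed + service.
{South, East, West}: P→East 4·20=80, Q→South 7·16=112, R→East 2·10=20, S→West 4·9=36, T→South 3·17=51, U→East 3·18=54, V→South 5·6=30, W→West 5·23=115. Service 498; fixed 78; total 576.
{North, East, West}: P→North 4·20=80, Q→North 7·16=112, R→East 2·10=20, S→North 3·9=27, T→North 3·17=51, U→East 3·18=54, V→North 5·6=30, W→West 5·23=115. Service 489; fixed 109; total 598.
{South, East, West, Central}: P→East 4·20=80, Q→South 7·16=112, R→East 2·10=20, S→West 4·9=36, T→South 3·17=51, U→East 3·18=54, V→South 5·6=30, W→West 5·23=115. Service 498; fixed 121; total 619.
{North, South, East, West, Central}: service 489 + fixed 176 = 665
No other subset beats 576.

Minimum total cost: 576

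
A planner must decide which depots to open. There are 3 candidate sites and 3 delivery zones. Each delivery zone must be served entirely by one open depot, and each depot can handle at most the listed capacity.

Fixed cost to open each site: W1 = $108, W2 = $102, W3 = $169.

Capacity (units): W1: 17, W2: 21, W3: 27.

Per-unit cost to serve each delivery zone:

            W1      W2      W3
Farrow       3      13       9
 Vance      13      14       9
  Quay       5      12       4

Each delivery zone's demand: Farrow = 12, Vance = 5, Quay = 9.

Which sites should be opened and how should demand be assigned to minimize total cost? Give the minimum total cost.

Minimum total cost: 358

Open {W3}: Farrow→W3 9·12=108, Vance→W3 9·5=45, Quay→W3 4·9=36.
Loads: W3 carries 26/27. Service 189; fixed 169; total 358.
Next best feasible plan costs 394.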